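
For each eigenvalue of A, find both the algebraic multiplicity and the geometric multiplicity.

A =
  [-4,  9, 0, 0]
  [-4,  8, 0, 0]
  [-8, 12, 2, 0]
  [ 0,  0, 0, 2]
λ = 2: alg = 4, geom = 3

Step 1 — factor the characteristic polynomial to read off the algebraic multiplicities:
  χ_A(x) = (x - 2)^4

Step 2 — compute geometric multiplicities via the rank-nullity identity g(λ) = n − rank(A − λI):
  rank(A − (2)·I) = 1, so dim ker(A − (2)·I) = n − 1 = 3

Summary:
  λ = 2: algebraic multiplicity = 4, geometric multiplicity = 3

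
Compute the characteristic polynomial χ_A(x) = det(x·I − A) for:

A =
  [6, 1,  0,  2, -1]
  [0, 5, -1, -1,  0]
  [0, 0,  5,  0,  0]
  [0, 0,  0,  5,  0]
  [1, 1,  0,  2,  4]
x^5 - 25*x^4 + 250*x^3 - 1250*x^2 + 3125*x - 3125

Expanding det(x·I − A) (e.g. by cofactor expansion or by noting that A is similar to its Jordan form J, which has the same characteristic polynomial as A) gives
  χ_A(x) = x^5 - 25*x^4 + 250*x^3 - 1250*x^2 + 3125*x - 3125
which factors as (x - 5)^5. The eigenvalues (with algebraic multiplicities) are λ = 5 with multiplicity 5.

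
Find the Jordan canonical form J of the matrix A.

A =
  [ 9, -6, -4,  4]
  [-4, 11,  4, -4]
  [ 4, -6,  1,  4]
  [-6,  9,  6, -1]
J_2(5) ⊕ J_1(5) ⊕ J_1(5)

The characteristic polynomial is
  det(x·I − A) = x^4 - 20*x^3 + 150*x^2 - 500*x + 625 = (x - 5)^4

Eigenvalues and multiplicities (the geometric multiplicity of λ is n − rank(A − λI), which equals the number of Jordan blocks for λ):
  λ = 5: algebraic multiplicity = 4, geometric multiplicity = 3

Determining the block sizes for each eigenvalue:
  λ = 5: 3 blocks summing to 4 forces exactly one block of size 2 and the rest size 1 → block sizes [2, 1, 1]

Assembling the blocks gives a Jordan form
J =
  [5, 1, 0, 0]
  [0, 5, 0, 0]
  [0, 0, 5, 0]
  [0, 0, 0, 5]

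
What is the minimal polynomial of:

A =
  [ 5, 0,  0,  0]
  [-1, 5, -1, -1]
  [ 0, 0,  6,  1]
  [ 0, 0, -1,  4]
x^2 - 10*x + 25

The characteristic polynomial is χ_A(x) = (x - 5)^4, so the eigenvalues are known. The minimal polynomial is
  m_A(x) = Π_λ (x − λ)^{k_λ}
where k_λ is the size of the *largest* Jordan block for λ (equivalently, the smallest k with (A − λI)^k v = 0 for every generalised eigenvector v of λ).

  λ = 5: largest Jordan block has size 2, contributing (x − 5)^2

So m_A(x) = (x - 5)^2 = x^2 - 10*x + 25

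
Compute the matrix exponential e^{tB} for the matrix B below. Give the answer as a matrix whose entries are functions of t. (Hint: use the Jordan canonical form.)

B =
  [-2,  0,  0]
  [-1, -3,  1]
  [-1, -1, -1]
e^{tB} =
  [exp(-2*t), 0, 0]
  [-t*exp(-2*t), -t*exp(-2*t) + exp(-2*t), t*exp(-2*t)]
  [-t*exp(-2*t), -t*exp(-2*t), t*exp(-2*t) + exp(-2*t)]

Strategy: write B = P · J · P⁻¹ where J is a Jordan canonical form, so e^{tB} = P · e^{tJ} · P⁻¹, and e^{tJ} can be computed block-by-block.

B has Jordan form
J =
  [-2,  1,  0]
  [ 0, -2,  0]
  [ 0,  0, -2]
(up to reordering of blocks).

Per-block formulas:
  For a 1×1 block at λ = -2: exp(t · [-2]) = [e^(-2t)].
  For a 2×2 Jordan block J_2(-2): exp(t · J_2(-2)) = e^(-2t)·(I + t·N), where N is the 2×2 nilpotent shift.

After assembling e^{tJ} and conjugating by P, we get:

e^{tB} =
  [exp(-2*t), 0, 0]
  [-t*exp(-2*t), -t*exp(-2*t) + exp(-2*t), t*exp(-2*t)]
  [-t*exp(-2*t), -t*exp(-2*t), t*exp(-2*t) + exp(-2*t)]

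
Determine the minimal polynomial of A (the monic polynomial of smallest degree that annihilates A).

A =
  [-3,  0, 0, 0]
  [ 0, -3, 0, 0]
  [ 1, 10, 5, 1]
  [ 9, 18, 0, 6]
x^3 - 8*x^2 - 3*x + 90

The characteristic polynomial is χ_A(x) = (x - 6)*(x - 5)*(x + 3)^2, so the eigenvalues are known. The minimal polynomial is
  m_A(x) = Π_λ (x − λ)^{k_λ}
where k_λ is the size of the *largest* Jordan block for λ (equivalently, the smallest k with (A − λI)^k v = 0 for every generalised eigenvector v of λ).

  λ = -3: largest Jordan block has size 1, contributing (x + 3)
  λ = 5: largest Jordan block has size 1, contributing (x − 5)
  λ = 6: largest Jordan block has size 1, contributing (x − 6)

So m_A(x) = (x - 6)*(x - 5)*(x + 3) = x^3 - 8*x^2 - 3*x + 90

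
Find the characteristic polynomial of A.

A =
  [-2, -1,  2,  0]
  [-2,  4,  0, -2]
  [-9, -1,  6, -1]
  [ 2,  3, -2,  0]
x^4 - 8*x^3 + 24*x^2 - 32*x + 16

Expanding det(x·I − A) (e.g. by cofactor expansion or by noting that A is similar to its Jordan form J, which has the same characteristic polynomial as A) gives
  χ_A(x) = x^4 - 8*x^3 + 24*x^2 - 32*x + 16
which factors as (x - 2)^4. The eigenvalues (with algebraic multiplicities) are λ = 2 with multiplicity 4.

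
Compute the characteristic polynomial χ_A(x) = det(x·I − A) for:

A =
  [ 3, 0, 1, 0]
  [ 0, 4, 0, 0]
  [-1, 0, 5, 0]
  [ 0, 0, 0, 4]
x^4 - 16*x^3 + 96*x^2 - 256*x + 256

Expanding det(x·I − A) (e.g. by cofactor expansion or by noting that A is similar to its Jordan form J, which has the same characteristic polynomial as A) gives
  χ_A(x) = x^4 - 16*x^3 + 96*x^2 - 256*x + 256
which factors as (x - 4)^4. The eigenvalues (with algebraic multiplicities) are λ = 4 with multiplicity 4.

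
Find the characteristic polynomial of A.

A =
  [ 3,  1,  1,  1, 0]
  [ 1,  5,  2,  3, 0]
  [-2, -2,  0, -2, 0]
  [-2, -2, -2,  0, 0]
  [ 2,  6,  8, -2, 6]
x^5 - 14*x^4 + 72*x^3 - 176*x^2 + 208*x - 96

Expanding det(x·I − A) (e.g. by cofactor expansion or by noting that A is similar to its Jordan form J, which has the same characteristic polynomial as A) gives
  χ_A(x) = x^5 - 14*x^4 + 72*x^3 - 176*x^2 + 208*x - 96
which factors as (x - 6)*(x - 2)^4. The eigenvalues (with algebraic multiplicities) are λ = 2 with multiplicity 4, λ = 6 with multiplicity 1.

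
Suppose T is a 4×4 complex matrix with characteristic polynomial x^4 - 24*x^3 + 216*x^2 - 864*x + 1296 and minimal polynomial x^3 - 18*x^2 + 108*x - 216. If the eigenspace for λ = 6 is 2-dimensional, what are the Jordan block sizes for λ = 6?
Block sizes for λ = 6: [3, 1]

Step 1 — from the characteristic polynomial, algebraic multiplicity of λ = 6 is 4. From dim ker(T − (6)·I) = 2, there are exactly 2 Jordan blocks for λ = 6.
Step 2 — from the minimal polynomial, the factor (x − 6)^3 tells us the largest block for λ = 6 has size 3.
Step 3 — with total size 4, 2 blocks, and largest block 3, the block sizes (in nonincreasing order) are [3, 1].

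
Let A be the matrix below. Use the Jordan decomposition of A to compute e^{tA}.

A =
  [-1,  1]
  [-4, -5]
e^{tA} =
  [2*t*exp(-3*t) + exp(-3*t), t*exp(-3*t)]
  [-4*t*exp(-3*t), -2*t*exp(-3*t) + exp(-3*t)]

Strategy: write A = P · J · P⁻¹ where J is a Jordan canonical form, so e^{tA} = P · e^{tJ} · P⁻¹, and e^{tJ} can be computed block-by-block.

A has Jordan form
J =
  [-3,  1]
  [ 0, -3]
(up to reordering of blocks).

Per-block formulas:
  For a 2×2 Jordan block J_2(-3): exp(t · J_2(-3)) = e^(-3t)·(I + t·N), where N is the 2×2 nilpotent shift.

After assembling e^{tJ} and conjugating by P, we get:

e^{tA} =
  [2*t*exp(-3*t) + exp(-3*t), t*exp(-3*t)]
  [-4*t*exp(-3*t), -2*t*exp(-3*t) + exp(-3*t)]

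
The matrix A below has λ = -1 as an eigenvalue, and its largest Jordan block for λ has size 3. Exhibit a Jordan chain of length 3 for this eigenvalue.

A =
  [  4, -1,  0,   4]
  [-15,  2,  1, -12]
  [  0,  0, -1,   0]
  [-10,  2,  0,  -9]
A Jordan chain for λ = -1 of length 3:
v_1 = (-1, 3, 0, 2)ᵀ
v_2 = (0, 1, 0, 0)ᵀ
v_3 = (0, 0, 1, 0)ᵀ

Let N = A − (-1)·I. We want v_3 with N^3 v_3 = 0 but N^2 v_3 ≠ 0; then v_{j-1} := N · v_j for j = 3, …, 2.

Pick v_3 = (0, 0, 1, 0)ᵀ.
Then v_2 = N · v_3 = (0, 1, 0, 0)ᵀ.
Then v_1 = N · v_2 = (-1, 3, 0, 2)ᵀ.

Sanity check: (A − (-1)·I) v_1 = (0, 0, 0, 0)ᵀ = 0. ✓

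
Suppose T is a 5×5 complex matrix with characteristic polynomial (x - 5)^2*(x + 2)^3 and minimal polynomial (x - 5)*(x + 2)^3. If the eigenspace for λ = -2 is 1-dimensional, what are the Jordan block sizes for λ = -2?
Block sizes for λ = -2: [3]

Step 1 — from the characteristic polynomial, algebraic multiplicity of λ = -2 is 3. From dim ker(T − (-2)·I) = 1, there are exactly 1 Jordan blocks for λ = -2.
Step 2 — from the minimal polynomial, the factor (x + 2)^3 tells us the largest block for λ = -2 has size 3.
Step 3 — with total size 3, 1 blocks, and largest block 3, the block sizes (in nonincreasing order) are [3].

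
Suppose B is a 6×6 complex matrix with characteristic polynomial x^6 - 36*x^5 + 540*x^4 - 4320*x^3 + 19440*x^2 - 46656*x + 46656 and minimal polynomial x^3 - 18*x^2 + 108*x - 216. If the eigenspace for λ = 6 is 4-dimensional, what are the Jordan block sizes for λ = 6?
Block sizes for λ = 6: [3, 1, 1, 1]

Step 1 — from the characteristic polynomial, algebraic multiplicity of λ = 6 is 6. From dim ker(B − (6)·I) = 4, there are exactly 4 Jordan blocks for λ = 6.
Step 2 — from the minimal polynomial, the factor (x − 6)^3 tells us the largest block for λ = 6 has size 3.
Step 3 — with total size 6, 4 blocks, and largest block 3, the block sizes (in nonincreasing order) are [3, 1, 1, 1].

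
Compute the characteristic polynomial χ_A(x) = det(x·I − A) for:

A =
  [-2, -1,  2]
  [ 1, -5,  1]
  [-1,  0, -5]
x^3 + 12*x^2 + 48*x + 64

Expanding det(x·I − A) (e.g. by cofactor expansion or by noting that A is similar to its Jordan form J, which has the same characteristic polynomial as A) gives
  χ_A(x) = x^3 + 12*x^2 + 48*x + 64
which factors as (x + 4)^3. The eigenvalues (with algebraic multiplicities) are λ = -4 with multiplicity 3.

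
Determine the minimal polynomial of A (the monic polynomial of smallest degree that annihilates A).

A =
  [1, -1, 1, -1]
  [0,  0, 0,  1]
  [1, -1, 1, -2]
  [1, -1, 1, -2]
x^3

The characteristic polynomial is χ_A(x) = x^4, so the eigenvalues are known. The minimal polynomial is
  m_A(x) = Π_λ (x − λ)^{k_λ}
where k_λ is the size of the *largest* Jordan block for λ (equivalently, the smallest k with (A − λI)^k v = 0 for every generalised eigenvector v of λ).

  λ = 0: largest Jordan block has size 3, contributing (x − 0)^3

So m_A(x) = x^3 = x^3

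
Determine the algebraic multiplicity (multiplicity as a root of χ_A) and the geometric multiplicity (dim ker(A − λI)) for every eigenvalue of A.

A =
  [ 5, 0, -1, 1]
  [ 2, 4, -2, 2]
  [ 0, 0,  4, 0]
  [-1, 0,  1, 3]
λ = 4: alg = 4, geom = 3

Step 1 — factor the characteristic polynomial to read off the algebraic multiplicities:
  χ_A(x) = (x - 4)^4

Step 2 — compute geometric multiplicities via the rank-nullity identity g(λ) = n − rank(A − λI):
  rank(A − (4)·I) = 1, so dim ker(A − (4)·I) = n − 1 = 3

Summary:
  λ = 4: algebraic multiplicity = 4, geometric multiplicity = 3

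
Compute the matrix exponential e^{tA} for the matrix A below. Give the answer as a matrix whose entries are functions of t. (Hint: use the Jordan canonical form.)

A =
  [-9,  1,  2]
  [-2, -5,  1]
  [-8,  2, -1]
e^{tA} =
  [-t^2*exp(-5*t) - 4*t*exp(-5*t) + exp(-5*t), t*exp(-5*t), t^2*exp(-5*t)/2 + 2*t*exp(-5*t)]
  [-2*t*exp(-5*t), exp(-5*t), t*exp(-5*t)]
  [-2*t^2*exp(-5*t) - 8*t*exp(-5*t), 2*t*exp(-5*t), t^2*exp(-5*t) + 4*t*exp(-5*t) + exp(-5*t)]

Strategy: write A = P · J · P⁻¹ where J is a Jordan canonical form, so e^{tA} = P · e^{tJ} · P⁻¹, and e^{tJ} can be computed block-by-block.

A has Jordan form
J =
  [-5,  1,  0]
  [ 0, -5,  1]
  [ 0,  0, -5]
(up to reordering of blocks).

Per-block formulas:
  For a 3×3 Jordan block J_3(-5): exp(t · J_3(-5)) = e^(-5t)·(I + t·N + (t^2/2)·N^2), where N is the 3×3 nilpotent shift.

After assembling e^{tJ} and conjugating by P, we get:

e^{tA} =
  [-t^2*exp(-5*t) - 4*t*exp(-5*t) + exp(-5*t), t*exp(-5*t), t^2*exp(-5*t)/2 + 2*t*exp(-5*t)]
  [-2*t*exp(-5*t), exp(-5*t), t*exp(-5*t)]
  [-2*t^2*exp(-5*t) - 8*t*exp(-5*t), 2*t*exp(-5*t), t^2*exp(-5*t) + 4*t*exp(-5*t) + exp(-5*t)]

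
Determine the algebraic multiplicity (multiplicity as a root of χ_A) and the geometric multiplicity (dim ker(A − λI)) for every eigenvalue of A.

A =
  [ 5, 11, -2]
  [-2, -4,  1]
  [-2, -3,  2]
λ = 1: alg = 3, geom = 1

Step 1 — factor the characteristic polynomial to read off the algebraic multiplicities:
  χ_A(x) = (x - 1)^3

Step 2 — compute geometric multiplicities via the rank-nullity identity g(λ) = n − rank(A − λI):
  rank(A − (1)·I) = 2, so dim ker(A − (1)·I) = n − 2 = 1

Summary:
  λ = 1: algebraic multiplicity = 3, geometric multiplicity = 1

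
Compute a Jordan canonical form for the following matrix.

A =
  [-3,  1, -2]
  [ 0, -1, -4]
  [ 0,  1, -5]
J_2(-3) ⊕ J_1(-3)

The characteristic polynomial is
  det(x·I − A) = x^3 + 9*x^2 + 27*x + 27 = (x + 3)^3

Eigenvalues and multiplicities (the geometric multiplicity of λ is n − rank(A − λI), which equals the number of Jordan blocks for λ):
  λ = -3: algebraic multiplicity = 3, geometric multiplicity = 2

Determining the block sizes for each eigenvalue:
  λ = -3: 2 blocks summing to 3 forces exactly one block of size 2 and the rest size 1 → block sizes [2, 1]

Assembling the blocks gives a Jordan form
J =
  [-3,  1,  0]
  [ 0, -3,  0]
  [ 0,  0, -3]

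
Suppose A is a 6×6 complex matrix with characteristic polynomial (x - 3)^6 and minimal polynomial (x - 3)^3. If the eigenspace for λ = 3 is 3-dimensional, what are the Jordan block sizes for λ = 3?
Block sizes for λ = 3: [3, 2, 1]

Step 1 — from the characteristic polynomial, algebraic multiplicity of λ = 3 is 6. From dim ker(A − (3)·I) = 3, there are exactly 3 Jordan blocks for λ = 3.
Step 2 — from the minimal polynomial, the factor (x − 3)^3 tells us the largest block for λ = 3 has size 3.
Step 3 — with total size 6, 3 blocks, and largest block 3, the block sizes (in nonincreasing order) are [3, 2, 1].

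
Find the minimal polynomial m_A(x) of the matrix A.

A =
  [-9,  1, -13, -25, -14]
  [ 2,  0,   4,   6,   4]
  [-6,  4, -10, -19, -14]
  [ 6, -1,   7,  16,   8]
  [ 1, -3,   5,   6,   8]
x^4 - 5*x^3 + 3*x^2 + 9*x

The characteristic polynomial is χ_A(x) = x^2*(x - 3)^2*(x + 1), so the eigenvalues are known. The minimal polynomial is
  m_A(x) = Π_λ (x − λ)^{k_λ}
where k_λ is the size of the *largest* Jordan block for λ (equivalently, the smallest k with (A − λI)^k v = 0 for every generalised eigenvector v of λ).

  λ = -1: largest Jordan block has size 1, contributing (x + 1)
  λ = 0: largest Jordan block has size 1, contributing (x − 0)
  λ = 3: largest Jordan block has size 2, contributing (x − 3)^2

So m_A(x) = x*(x - 3)^2*(x + 1) = x^4 - 5*x^3 + 3*x^2 + 9*x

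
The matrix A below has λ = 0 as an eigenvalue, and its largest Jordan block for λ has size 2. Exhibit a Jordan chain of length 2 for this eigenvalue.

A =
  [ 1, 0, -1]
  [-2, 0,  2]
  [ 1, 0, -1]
A Jordan chain for λ = 0 of length 2:
v_1 = (1, -2, 1)ᵀ
v_2 = (1, 0, 0)ᵀ

Let N = A − (0)·I. We want v_2 with N^2 v_2 = 0 but N^1 v_2 ≠ 0; then v_{j-1} := N · v_j for j = 2, …, 2.

Pick v_2 = (1, 0, 0)ᵀ.
Then v_1 = N · v_2 = (1, -2, 1)ᵀ.

Sanity check: (A − (0)·I) v_1 = (0, 0, 0)ᵀ = 0. ✓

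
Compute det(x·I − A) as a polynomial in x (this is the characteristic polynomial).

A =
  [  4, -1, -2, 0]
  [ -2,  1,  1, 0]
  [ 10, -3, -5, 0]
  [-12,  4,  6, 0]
x^4

Expanding det(x·I − A) (e.g. by cofactor expansion or by noting that A is similar to its Jordan form J, which has the same characteristic polynomial as A) gives
  χ_A(x) = x^4
which factors as x^4. The eigenvalues (with algebraic multiplicities) are λ = 0 with multiplicity 4.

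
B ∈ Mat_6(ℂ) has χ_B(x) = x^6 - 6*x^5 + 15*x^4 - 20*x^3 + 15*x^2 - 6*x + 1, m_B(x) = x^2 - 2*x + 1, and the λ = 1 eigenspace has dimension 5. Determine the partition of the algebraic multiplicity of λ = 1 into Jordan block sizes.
Block sizes for λ = 1: [2, 1, 1, 1, 1]

Step 1 — from the characteristic polynomial, algebraic multiplicity of λ = 1 is 6. From dim ker(B − (1)·I) = 5, there are exactly 5 Jordan blocks for λ = 1.
Step 2 — from the minimal polynomial, the factor (x − 1)^2 tells us the largest block for λ = 1 has size 2.
Step 3 — with total size 6, 5 blocks, and largest block 2, the block sizes (in nonincreasing order) are [2, 1, 1, 1, 1].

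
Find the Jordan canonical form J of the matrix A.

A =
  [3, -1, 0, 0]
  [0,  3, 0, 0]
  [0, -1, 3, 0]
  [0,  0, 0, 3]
J_2(3) ⊕ J_1(3) ⊕ J_1(3)

The characteristic polynomial is
  det(x·I − A) = x^4 - 12*x^3 + 54*x^2 - 108*x + 81 = (x - 3)^4

Eigenvalues and multiplicities (the geometric multiplicity of λ is n − rank(A − λI), which equals the number of Jordan blocks for λ):
  λ = 3: algebraic multiplicity = 4, geometric multiplicity = 3

Determining the block sizes for each eigenvalue:
  λ = 3: 3 blocks summing to 4 forces exactly one block of size 2 and the rest size 1 → block sizes [2, 1, 1]

Assembling the blocks gives a Jordan form
J =
  [3, 1, 0, 0]
  [0, 3, 0, 0]
  [0, 0, 3, 0]
  [0, 0, 0, 3]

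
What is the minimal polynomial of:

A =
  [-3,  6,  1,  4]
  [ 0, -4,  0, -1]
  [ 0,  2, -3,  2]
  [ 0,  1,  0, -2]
x^2 + 6*x + 9

The characteristic polynomial is χ_A(x) = (x + 3)^4, so the eigenvalues are known. The minimal polynomial is
  m_A(x) = Π_λ (x − λ)^{k_λ}
where k_λ is the size of the *largest* Jordan block for λ (equivalently, the smallest k with (A − λI)^k v = 0 for every generalised eigenvector v of λ).

  λ = -3: largest Jordan block has size 2, contributing (x + 3)^2

So m_A(x) = (x + 3)^2 = x^2 + 6*x + 9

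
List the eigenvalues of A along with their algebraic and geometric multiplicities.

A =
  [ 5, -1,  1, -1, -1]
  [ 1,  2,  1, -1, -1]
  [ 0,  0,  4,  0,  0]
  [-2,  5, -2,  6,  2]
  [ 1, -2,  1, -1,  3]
λ = 4: alg = 5, geom = 3

Step 1 — factor the characteristic polynomial to read off the algebraic multiplicities:
  χ_A(x) = (x - 4)^5

Step 2 — compute geometric multiplicities via the rank-nullity identity g(λ) = n − rank(A − λI):
  rank(A − (4)·I) = 2, so dim ker(A − (4)·I) = n − 2 = 3

Summary:
  λ = 4: algebraic multiplicity = 5, geometric multiplicity = 3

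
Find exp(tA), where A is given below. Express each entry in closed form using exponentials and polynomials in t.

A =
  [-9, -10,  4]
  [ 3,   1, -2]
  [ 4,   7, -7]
e^{tA} =
  [t^2*exp(-5*t) - 4*t*exp(-5*t) + exp(-5*t), 4*t^2*exp(-5*t) - 10*t*exp(-5*t), -2*t^2*exp(-5*t) + 4*t*exp(-5*t)]
  [-t^2*exp(-5*t) + 3*t*exp(-5*t), -4*t^2*exp(-5*t) + 6*t*exp(-5*t) + exp(-5*t), 2*t^2*exp(-5*t) - 2*t*exp(-5*t)]
  [-3*t^2*exp(-5*t)/2 + 4*t*exp(-5*t), -6*t^2*exp(-5*t) + 7*t*exp(-5*t), 3*t^2*exp(-5*t) - 2*t*exp(-5*t) + exp(-5*t)]

Strategy: write A = P · J · P⁻¹ where J is a Jordan canonical form, so e^{tA} = P · e^{tJ} · P⁻¹, and e^{tJ} can be computed block-by-block.

A has Jordan form
J =
  [-5,  1,  0]
  [ 0, -5,  1]
  [ 0,  0, -5]
(up to reordering of blocks).

Per-block formulas:
  For a 3×3 Jordan block J_3(-5): exp(t · J_3(-5)) = e^(-5t)·(I + t·N + (t^2/2)·N^2), where N is the 3×3 nilpotent shift.

After assembling e^{tJ} and conjugating by P, we get:

e^{tA} =
  [t^2*exp(-5*t) - 4*t*exp(-5*t) + exp(-5*t), 4*t^2*exp(-5*t) - 10*t*exp(-5*t), -2*t^2*exp(-5*t) + 4*t*exp(-5*t)]
  [-t^2*exp(-5*t) + 3*t*exp(-5*t), -4*t^2*exp(-5*t) + 6*t*exp(-5*t) + exp(-5*t), 2*t^2*exp(-5*t) - 2*t*exp(-5*t)]
  [-3*t^2*exp(-5*t)/2 + 4*t*exp(-5*t), -6*t^2*exp(-5*t) + 7*t*exp(-5*t), 3*t^2*exp(-5*t) - 2*t*exp(-5*t) + exp(-5*t)]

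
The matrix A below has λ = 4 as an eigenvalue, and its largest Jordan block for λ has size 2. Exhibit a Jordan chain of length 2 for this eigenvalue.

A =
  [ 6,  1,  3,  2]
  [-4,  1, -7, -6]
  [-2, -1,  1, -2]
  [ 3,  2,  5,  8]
A Jordan chain for λ = 4 of length 2:
v_1 = (2, -4, -2, 3)ᵀ
v_2 = (1, 0, 0, 0)ᵀ

Let N = A − (4)·I. We want v_2 with N^2 v_2 = 0 but N^1 v_2 ≠ 0; then v_{j-1} := N · v_j for j = 2, …, 2.

Pick v_2 = (1, 0, 0, 0)ᵀ.
Then v_1 = N · v_2 = (2, -4, -2, 3)ᵀ.

Sanity check: (A − (4)·I) v_1 = (0, 0, 0, 0)ᵀ = 0. ✓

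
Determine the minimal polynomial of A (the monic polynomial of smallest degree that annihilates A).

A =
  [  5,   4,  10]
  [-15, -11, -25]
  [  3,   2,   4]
x^2 + x

The characteristic polynomial is χ_A(x) = x*(x + 1)^2, so the eigenvalues are known. The minimal polynomial is
  m_A(x) = Π_λ (x − λ)^{k_λ}
where k_λ is the size of the *largest* Jordan block for λ (equivalently, the smallest k with (A − λI)^k v = 0 for every generalised eigenvector v of λ).

  λ = -1: largest Jordan block has size 1, contributing (x + 1)
  λ = 0: largest Jordan block has size 1, contributing (x − 0)

So m_A(x) = x*(x + 1) = x^2 + x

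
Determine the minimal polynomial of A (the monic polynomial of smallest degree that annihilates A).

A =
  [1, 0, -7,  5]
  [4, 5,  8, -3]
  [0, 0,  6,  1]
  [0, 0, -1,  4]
x^4 - 16*x^3 + 90*x^2 - 200*x + 125

The characteristic polynomial is χ_A(x) = (x - 5)^3*(x - 1), so the eigenvalues are known. The minimal polynomial is
  m_A(x) = Π_λ (x − λ)^{k_λ}
where k_λ is the size of the *largest* Jordan block for λ (equivalently, the smallest k with (A − λI)^k v = 0 for every generalised eigenvector v of λ).

  λ = 1: largest Jordan block has size 1, contributing (x − 1)
  λ = 5: largest Jordan block has size 3, contributing (x − 5)^3

So m_A(x) = (x - 5)^3*(x - 1) = x^4 - 16*x^3 + 90*x^2 - 200*x + 125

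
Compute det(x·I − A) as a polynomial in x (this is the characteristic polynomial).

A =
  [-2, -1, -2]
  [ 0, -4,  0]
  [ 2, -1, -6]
x^3 + 12*x^2 + 48*x + 64

Expanding det(x·I − A) (e.g. by cofactor expansion or by noting that A is similar to its Jordan form J, which has the same characteristic polynomial as A) gives
  χ_A(x) = x^3 + 12*x^2 + 48*x + 64
which factors as (x + 4)^3. The eigenvalues (with algebraic multiplicities) are λ = -4 with multiplicity 3.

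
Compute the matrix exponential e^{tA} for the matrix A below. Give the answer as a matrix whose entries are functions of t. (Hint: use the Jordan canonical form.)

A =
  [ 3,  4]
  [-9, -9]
e^{tA} =
  [6*t*exp(-3*t) + exp(-3*t), 4*t*exp(-3*t)]
  [-9*t*exp(-3*t), -6*t*exp(-3*t) + exp(-3*t)]

Strategy: write A = P · J · P⁻¹ where J is a Jordan canonical form, so e^{tA} = P · e^{tJ} · P⁻¹, and e^{tJ} can be computed block-by-block.

A has Jordan form
J =
  [-3,  1]
  [ 0, -3]
(up to reordering of blocks).

Per-block formulas:
  For a 2×2 Jordan block J_2(-3): exp(t · J_2(-3)) = e^(-3t)·(I + t·N), where N is the 2×2 nilpotent shift.

After assembling e^{tJ} and conjugating by P, we get:

e^{tA} =
  [6*t*exp(-3*t) + exp(-3*t), 4*t*exp(-3*t)]
  [-9*t*exp(-3*t), -6*t*exp(-3*t) + exp(-3*t)]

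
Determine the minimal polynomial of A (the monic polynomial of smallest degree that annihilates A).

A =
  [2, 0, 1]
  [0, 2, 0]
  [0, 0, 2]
x^2 - 4*x + 4

The characteristic polynomial is χ_A(x) = (x - 2)^3, so the eigenvalues are known. The minimal polynomial is
  m_A(x) = Π_λ (x − λ)^{k_λ}
where k_λ is the size of the *largest* Jordan block for λ (equivalently, the smallest k with (A − λI)^k v = 0 for every generalised eigenvector v of λ).

  λ = 2: largest Jordan block has size 2, contributing (x − 2)^2

So m_A(x) = (x - 2)^2 = x^2 - 4*x + 4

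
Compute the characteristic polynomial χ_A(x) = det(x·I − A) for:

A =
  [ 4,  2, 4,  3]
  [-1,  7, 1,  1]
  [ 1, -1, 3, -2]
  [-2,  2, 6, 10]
x^4 - 24*x^3 + 216*x^2 - 864*x + 1296

Expanding det(x·I − A) (e.g. by cofactor expansion or by noting that A is similar to its Jordan form J, which has the same characteristic polynomial as A) gives
  χ_A(x) = x^4 - 24*x^3 + 216*x^2 - 864*x + 1296
which factors as (x - 6)^4. The eigenvalues (with algebraic multiplicities) are λ = 6 with multiplicity 4.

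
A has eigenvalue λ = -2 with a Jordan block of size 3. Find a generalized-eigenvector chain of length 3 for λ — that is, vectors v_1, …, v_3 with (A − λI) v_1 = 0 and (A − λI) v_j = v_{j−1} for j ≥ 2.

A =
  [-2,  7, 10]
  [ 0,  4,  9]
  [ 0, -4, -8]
A Jordan chain for λ = -2 of length 3:
v_1 = (2, 0, 0)ᵀ
v_2 = (7, 6, -4)ᵀ
v_3 = (0, 1, 0)ᵀ

Let N = A − (-2)·I. We want v_3 with N^3 v_3 = 0 but N^2 v_3 ≠ 0; then v_{j-1} := N · v_j for j = 3, …, 2.

Pick v_3 = (0, 1, 0)ᵀ.
Then v_2 = N · v_3 = (7, 6, -4)ᵀ.
Then v_1 = N · v_2 = (2, 0, 0)ᵀ.

Sanity check: (A − (-2)·I) v_1 = (0, 0, 0)ᵀ = 0. ✓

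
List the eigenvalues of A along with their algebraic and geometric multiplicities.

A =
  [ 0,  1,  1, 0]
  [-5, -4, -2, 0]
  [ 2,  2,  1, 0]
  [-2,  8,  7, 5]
λ = -1: alg = 3, geom = 1; λ = 5: alg = 1, geom = 1

Step 1 — factor the characteristic polynomial to read off the algebraic multiplicities:
  χ_A(x) = (x - 5)*(x + 1)^3

Step 2 — compute geometric multiplicities via the rank-nullity identity g(λ) = n − rank(A − λI):
  rank(A − (-1)·I) = 3, so dim ker(A − (-1)·I) = n − 3 = 1
  rank(A − (5)·I) = 3, so dim ker(A − (5)·I) = n − 3 = 1

Summary:
  λ = -1: algebraic multiplicity = 3, geometric multiplicity = 1
  λ = 5: algebraic multiplicity = 1, geometric multiplicity = 1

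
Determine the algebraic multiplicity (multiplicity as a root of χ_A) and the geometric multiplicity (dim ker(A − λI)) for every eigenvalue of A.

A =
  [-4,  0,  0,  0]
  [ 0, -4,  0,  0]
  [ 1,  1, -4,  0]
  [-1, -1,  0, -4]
λ = -4: alg = 4, geom = 3

Step 1 — factor the characteristic polynomial to read off the algebraic multiplicities:
  χ_A(x) = (x + 4)^4

Step 2 — compute geometric multiplicities via the rank-nullity identity g(λ) = n − rank(A − λI):
  rank(A − (-4)·I) = 1, so dim ker(A − (-4)·I) = n − 1 = 3

Summary:
  λ = -4: algebraic multiplicity = 4, geometric multiplicity = 3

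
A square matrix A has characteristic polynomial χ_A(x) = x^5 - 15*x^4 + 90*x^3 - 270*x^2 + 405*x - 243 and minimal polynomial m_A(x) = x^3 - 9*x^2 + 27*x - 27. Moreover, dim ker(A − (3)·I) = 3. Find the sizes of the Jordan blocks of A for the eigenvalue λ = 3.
Block sizes for λ = 3: [3, 1, 1]

Step 1 — from the characteristic polynomial, algebraic multiplicity of λ = 3 is 5. From dim ker(A − (3)·I) = 3, there are exactly 3 Jordan blocks for λ = 3.
Step 2 — from the minimal polynomial, the factor (x − 3)^3 tells us the largest block for λ = 3 has size 3.
Step 3 — with total size 5, 3 blocks, and largest block 3, the block sizes (in nonincreasing order) are [3, 1, 1].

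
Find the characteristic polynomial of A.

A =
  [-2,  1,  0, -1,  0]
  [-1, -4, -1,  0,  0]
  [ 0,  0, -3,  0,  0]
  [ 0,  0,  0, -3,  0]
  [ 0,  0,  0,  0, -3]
x^5 + 15*x^4 + 90*x^3 + 270*x^2 + 405*x + 243

Expanding det(x·I − A) (e.g. by cofactor expansion or by noting that A is similar to its Jordan form J, which has the same characteristic polynomial as A) gives
  χ_A(x) = x^5 + 15*x^4 + 90*x^3 + 270*x^2 + 405*x + 243
which factors as (x + 3)^5. The eigenvalues (with algebraic multiplicities) are λ = -3 with multiplicity 5.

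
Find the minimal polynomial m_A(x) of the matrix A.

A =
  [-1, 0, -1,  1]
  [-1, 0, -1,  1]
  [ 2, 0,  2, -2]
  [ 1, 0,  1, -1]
x^2

The characteristic polynomial is χ_A(x) = x^4, so the eigenvalues are known. The minimal polynomial is
  m_A(x) = Π_λ (x − λ)^{k_λ}
where k_λ is the size of the *largest* Jordan block for λ (equivalently, the smallest k with (A − λI)^k v = 0 for every generalised eigenvector v of λ).

  λ = 0: largest Jordan block has size 2, contributing (x − 0)^2

So m_A(x) = x^2 = x^2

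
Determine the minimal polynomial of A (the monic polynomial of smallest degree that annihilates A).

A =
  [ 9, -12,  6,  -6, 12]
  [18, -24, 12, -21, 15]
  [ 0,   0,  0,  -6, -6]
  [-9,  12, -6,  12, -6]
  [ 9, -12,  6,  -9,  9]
x^2 - 3*x

The characteristic polynomial is χ_A(x) = x^3*(x - 3)^2, so the eigenvalues are known. The minimal polynomial is
  m_A(x) = Π_λ (x − λ)^{k_λ}
where k_λ is the size of the *largest* Jordan block for λ (equivalently, the smallest k with (A − λI)^k v = 0 for every generalised eigenvector v of λ).

  λ = 0: largest Jordan block has size 1, contributing (x − 0)
  λ = 3: largest Jordan block has size 1, contributing (x − 3)

So m_A(x) = x*(x - 3) = x^2 - 3*x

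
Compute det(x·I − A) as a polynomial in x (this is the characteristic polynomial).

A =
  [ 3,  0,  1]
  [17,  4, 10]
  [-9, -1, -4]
x^3 - 3*x^2 + 3*x - 1

Expanding det(x·I − A) (e.g. by cofactor expansion or by noting that A is similar to its Jordan form J, which has the same characteristic polynomial as A) gives
  χ_A(x) = x^3 - 3*x^2 + 3*x - 1
which factors as (x - 1)^3. The eigenvalues (with algebraic multiplicities) are λ = 1 with multiplicity 3.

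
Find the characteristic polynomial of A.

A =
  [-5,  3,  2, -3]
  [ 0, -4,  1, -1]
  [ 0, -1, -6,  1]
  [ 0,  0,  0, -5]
x^4 + 20*x^3 + 150*x^2 + 500*x + 625

Expanding det(x·I − A) (e.g. by cofactor expansion or by noting that A is similar to its Jordan form J, which has the same characteristic polynomial as A) gives
  χ_A(x) = x^4 + 20*x^3 + 150*x^2 + 500*x + 625
which factors as (x + 5)^4. The eigenvalues (with algebraic multiplicities) are λ = -5 with multiplicity 4.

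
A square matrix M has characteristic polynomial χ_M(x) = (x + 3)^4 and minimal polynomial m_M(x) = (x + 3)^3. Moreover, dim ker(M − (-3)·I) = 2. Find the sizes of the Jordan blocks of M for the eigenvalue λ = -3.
Block sizes for λ = -3: [3, 1]

Step 1 — from the characteristic polynomial, algebraic multiplicity of λ = -3 is 4. From dim ker(M − (-3)·I) = 2, there are exactly 2 Jordan blocks for λ = -3.
Step 2 — from the minimal polynomial, the factor (x + 3)^3 tells us the largest block for λ = -3 has size 3.
Step 3 — with total size 4, 2 blocks, and largest block 3, the block sizes (in nonincreasing order) are [3, 1].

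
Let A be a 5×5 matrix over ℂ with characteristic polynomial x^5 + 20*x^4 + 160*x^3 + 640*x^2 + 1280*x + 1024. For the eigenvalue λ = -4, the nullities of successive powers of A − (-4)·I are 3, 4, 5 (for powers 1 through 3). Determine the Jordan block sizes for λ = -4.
Block sizes for λ = -4: [3, 1, 1]

From the dimensions of kernels of powers, the number of Jordan blocks of size at least j is d_j − d_{j−1} where d_j = dim ker(N^j) (with d_0 = 0). Computing the differences gives [3, 1, 1].
The number of blocks of size exactly k is (#blocks of size ≥ k) − (#blocks of size ≥ k + 1), so the partition is: 2 block(s) of size 1, 1 block(s) of size 3.
In nonincreasing order the block sizes are [3, 1, 1].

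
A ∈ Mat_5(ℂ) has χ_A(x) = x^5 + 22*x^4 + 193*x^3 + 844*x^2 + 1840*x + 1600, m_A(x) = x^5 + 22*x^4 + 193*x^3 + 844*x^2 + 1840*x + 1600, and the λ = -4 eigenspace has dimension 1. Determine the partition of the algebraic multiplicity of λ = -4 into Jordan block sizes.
Block sizes for λ = -4: [3]

Step 1 — from the characteristic polynomial, algebraic multiplicity of λ = -4 is 3. From dim ker(A − (-4)·I) = 1, there are exactly 1 Jordan blocks for λ = -4.
Step 2 — from the minimal polynomial, the factor (x + 4)^3 tells us the largest block for λ = -4 has size 3.
Step 3 — with total size 3, 1 blocks, and largest block 3, the block sizes (in nonincreasing order) are [3].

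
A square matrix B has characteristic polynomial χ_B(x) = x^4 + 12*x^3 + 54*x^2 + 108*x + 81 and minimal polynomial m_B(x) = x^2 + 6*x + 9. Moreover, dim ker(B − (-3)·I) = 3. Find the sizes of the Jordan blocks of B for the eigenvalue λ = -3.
Block sizes for λ = -3: [2, 1, 1]

Step 1 — from the characteristic polynomial, algebraic multiplicity of λ = -3 is 4. From dim ker(B − (-3)·I) = 3, there are exactly 3 Jordan blocks for λ = -3.
Step 2 — from the minimal polynomial, the factor (x + 3)^2 tells us the largest block for λ = -3 has size 2.
Step 3 — with total size 4, 3 blocks, and largest block 2, the block sizes (in nonincreasing order) are [2, 1, 1].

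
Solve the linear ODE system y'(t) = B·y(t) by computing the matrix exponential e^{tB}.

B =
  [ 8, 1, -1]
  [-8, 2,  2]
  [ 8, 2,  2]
e^{tB} =
  [4*t*exp(4*t) + exp(4*t), t*exp(4*t), -t*exp(4*t)]
  [-8*t*exp(4*t), -2*t*exp(4*t) + exp(4*t), 2*t*exp(4*t)]
  [8*t*exp(4*t), 2*t*exp(4*t), -2*t*exp(4*t) + exp(4*t)]

Strategy: write B = P · J · P⁻¹ where J is a Jordan canonical form, so e^{tB} = P · e^{tJ} · P⁻¹, and e^{tJ} can be computed block-by-block.

B has Jordan form
J =
  [4, 1, 0]
  [0, 4, 0]
  [0, 0, 4]
(up to reordering of blocks).

Per-block formulas:
  For a 2×2 Jordan block J_2(4): exp(t · J_2(4)) = e^(4t)·(I + t·N), where N is the 2×2 nilpotent shift.
  For a 1×1 block at λ = 4: exp(t · [4]) = [e^(4t)].

After assembling e^{tJ} and conjugating by P, we get:

e^{tB} =
  [4*t*exp(4*t) + exp(4*t), t*exp(4*t), -t*exp(4*t)]
  [-8*t*exp(4*t), -2*t*exp(4*t) + exp(4*t), 2*t*exp(4*t)]
  [8*t*exp(4*t), 2*t*exp(4*t), -2*t*exp(4*t) + exp(4*t)]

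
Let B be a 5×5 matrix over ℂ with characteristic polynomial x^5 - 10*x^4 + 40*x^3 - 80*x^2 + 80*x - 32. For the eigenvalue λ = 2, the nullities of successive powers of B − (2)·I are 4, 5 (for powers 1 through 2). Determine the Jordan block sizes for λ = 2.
Block sizes for λ = 2: [2, 1, 1, 1]

From the dimensions of kernels of powers, the number of Jordan blocks of size at least j is d_j − d_{j−1} where d_j = dim ker(N^j) (with d_0 = 0). Computing the differences gives [4, 1].
The number of blocks of size exactly k is (#blocks of size ≥ k) − (#blocks of size ≥ k + 1), so the partition is: 3 block(s) of size 1, 1 block(s) of size 2.
In nonincreasing order the block sizes are [2, 1, 1, 1].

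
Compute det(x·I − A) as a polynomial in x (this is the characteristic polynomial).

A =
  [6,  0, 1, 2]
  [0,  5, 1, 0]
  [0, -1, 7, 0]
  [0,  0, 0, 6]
x^4 - 24*x^3 + 216*x^2 - 864*x + 1296

Expanding det(x·I − A) (e.g. by cofactor expansion or by noting that A is similar to its Jordan form J, which has the same characteristic polynomial as A) gives
  χ_A(x) = x^4 - 24*x^3 + 216*x^2 - 864*x + 1296
which factors as (x - 6)^4. The eigenvalues (with algebraic multiplicities) are λ = 6 with multiplicity 4.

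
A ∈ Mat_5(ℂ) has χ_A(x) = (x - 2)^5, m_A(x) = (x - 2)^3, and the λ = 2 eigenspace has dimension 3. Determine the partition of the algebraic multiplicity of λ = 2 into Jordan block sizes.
Block sizes for λ = 2: [3, 1, 1]

Step 1 — from the characteristic polynomial, algebraic multiplicity of λ = 2 is 5. From dim ker(A − (2)·I) = 3, there are exactly 3 Jordan blocks for λ = 2.
Step 2 — from the minimal polynomial, the factor (x − 2)^3 tells us the largest block for λ = 2 has size 3.
Step 3 — with total size 5, 3 blocks, and largest block 3, the block sizes (in nonincreasing order) are [3, 1, 1].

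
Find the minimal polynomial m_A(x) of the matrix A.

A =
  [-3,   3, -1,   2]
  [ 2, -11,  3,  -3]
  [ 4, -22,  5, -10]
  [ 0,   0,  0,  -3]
x^3 + 9*x^2 + 27*x + 27

The characteristic polynomial is χ_A(x) = (x + 3)^4, so the eigenvalues are known. The minimal polynomial is
  m_A(x) = Π_λ (x − λ)^{k_λ}
where k_λ is the size of the *largest* Jordan block for λ (equivalently, the smallest k with (A − λI)^k v = 0 for every generalised eigenvector v of λ).

  λ = -3: largest Jordan block has size 3, contributing (x + 3)^3

So m_A(x) = (x + 3)^3 = x^3 + 9*x^2 + 27*x + 27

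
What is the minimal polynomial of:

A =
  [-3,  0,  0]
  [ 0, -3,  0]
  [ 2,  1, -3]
x^2 + 6*x + 9

The characteristic polynomial is χ_A(x) = (x + 3)^3, so the eigenvalues are known. The minimal polynomial is
  m_A(x) = Π_λ (x − λ)^{k_λ}
where k_λ is the size of the *largest* Jordan block for λ (equivalently, the smallest k with (A − λI)^k v = 0 for every generalised eigenvector v of λ).

  λ = -3: largest Jordan block has size 2, contributing (x + 3)^2

So m_A(x) = (x + 3)^2 = x^2 + 6*x + 9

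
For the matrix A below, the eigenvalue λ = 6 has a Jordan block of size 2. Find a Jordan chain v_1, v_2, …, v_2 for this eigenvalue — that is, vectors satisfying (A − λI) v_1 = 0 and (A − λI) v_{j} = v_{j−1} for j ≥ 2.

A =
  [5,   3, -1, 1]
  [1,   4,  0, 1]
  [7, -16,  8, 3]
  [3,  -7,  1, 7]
A Jordan chain for λ = 6 of length 2:
v_1 = (-1, 1, 7, 3)ᵀ
v_2 = (1, 0, 0, 0)ᵀ

Let N = A − (6)·I. We want v_2 with N^2 v_2 = 0 but N^1 v_2 ≠ 0; then v_{j-1} := N · v_j for j = 2, …, 2.

Pick v_2 = (1, 0, 0, 0)ᵀ.
Then v_1 = N · v_2 = (-1, 1, 7, 3)ᵀ.

Sanity check: (A − (6)·I) v_1 = (0, 0, 0, 0)ᵀ = 0. ✓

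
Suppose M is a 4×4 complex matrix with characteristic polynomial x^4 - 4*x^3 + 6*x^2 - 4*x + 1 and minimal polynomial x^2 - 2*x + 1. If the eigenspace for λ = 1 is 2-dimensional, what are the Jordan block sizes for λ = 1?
Block sizes for λ = 1: [2, 2]

Step 1 — from the characteristic polynomial, algebraic multiplicity of λ = 1 is 4. From dim ker(M − (1)·I) = 2, there are exactly 2 Jordan blocks for λ = 1.
Step 2 — from the minimal polynomial, the factor (x − 1)^2 tells us the largest block for λ = 1 has size 2.
Step 3 — with total size 4, 2 blocks, and largest block 2, the block sizes (in nonincreasing order) are [2, 2].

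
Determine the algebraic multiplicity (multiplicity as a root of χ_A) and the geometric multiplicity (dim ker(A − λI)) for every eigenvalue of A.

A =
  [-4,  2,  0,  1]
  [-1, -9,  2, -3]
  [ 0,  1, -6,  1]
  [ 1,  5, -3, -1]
λ = -5: alg = 4, geom = 2

Step 1 — factor the characteristic polynomial to read off the algebraic multiplicities:
  χ_A(x) = (x + 5)^4

Step 2 — compute geometric multiplicities via the rank-nullity identity g(λ) = n − rank(A − λI):
  rank(A − (-5)·I) = 2, so dim ker(A − (-5)·I) = n − 2 = 2

Summary:
  λ = -5: algebraic multiplicity = 4, geometric multiplicity = 2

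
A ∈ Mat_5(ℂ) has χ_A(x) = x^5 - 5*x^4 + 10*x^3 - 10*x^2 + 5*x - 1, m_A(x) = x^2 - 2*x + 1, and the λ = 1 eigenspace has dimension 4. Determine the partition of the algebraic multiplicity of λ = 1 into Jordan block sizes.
Block sizes for λ = 1: [2, 1, 1, 1]

Step 1 — from the characteristic polynomial, algebraic multiplicity of λ = 1 is 5. From dim ker(A − (1)·I) = 4, there are exactly 4 Jordan blocks for λ = 1.
Step 2 — from the minimal polynomial, the factor (x − 1)^2 tells us the largest block for λ = 1 has size 2.
Step 3 — with total size 5, 4 blocks, and largest block 2, the block sizes (in nonincreasing order) are [2, 1, 1, 1].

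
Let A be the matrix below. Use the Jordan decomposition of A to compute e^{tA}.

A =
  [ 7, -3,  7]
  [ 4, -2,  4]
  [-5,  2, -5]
e^{tA} =
  [t^2 + 7*t + 1, -t^2/2 - 3*t, t^2 + 7*t]
  [4*t, 1 - 2*t, 4*t]
  [-t^2 - 5*t, t^2/2 + 2*t, -t^2 - 5*t + 1]

Strategy: write A = P · J · P⁻¹ where J is a Jordan canonical form, so e^{tA} = P · e^{tJ} · P⁻¹, and e^{tJ} can be computed block-by-block.

A has Jordan form
J =
  [0, 1, 0]
  [0, 0, 1]
  [0, 0, 0]
(up to reordering of blocks).

Per-block formulas:
  For a 3×3 Jordan block J_3(0): exp(t · J_3(0)) = e^(0t)·(I + t·N + (t^2/2)·N^2), where N is the 3×3 nilpotent shift.

After assembling e^{tJ} and conjugating by P, we get:

e^{tA} =
  [t^2 + 7*t + 1, -t^2/2 - 3*t, t^2 + 7*t]
  [4*t, 1 - 2*t, 4*t]
  [-t^2 - 5*t, t^2/2 + 2*t, -t^2 - 5*t + 1]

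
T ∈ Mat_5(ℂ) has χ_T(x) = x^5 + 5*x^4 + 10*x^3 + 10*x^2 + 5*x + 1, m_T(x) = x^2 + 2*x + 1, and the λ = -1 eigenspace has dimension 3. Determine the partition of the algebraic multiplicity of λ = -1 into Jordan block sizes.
Block sizes for λ = -1: [2, 2, 1]

Step 1 — from the characteristic polynomial, algebraic multiplicity of λ = -1 is 5. From dim ker(T − (-1)·I) = 3, there are exactly 3 Jordan blocks for λ = -1.
Step 2 — from the minimal polynomial, the factor (x + 1)^2 tells us the largest block for λ = -1 has size 2.
Step 3 — with total size 5, 3 blocks, and largest block 2, the block sizes (in nonincreasing order) are [2, 2, 1].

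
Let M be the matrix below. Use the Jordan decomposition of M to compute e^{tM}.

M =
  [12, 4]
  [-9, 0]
e^{tM} =
  [6*t*exp(6*t) + exp(6*t), 4*t*exp(6*t)]
  [-9*t*exp(6*t), -6*t*exp(6*t) + exp(6*t)]

Strategy: write M = P · J · P⁻¹ where J is a Jordan canonical form, so e^{tM} = P · e^{tJ} · P⁻¹, and e^{tJ} can be computed block-by-block.

M has Jordan form
J =
  [6, 1]
  [0, 6]
(up to reordering of blocks).

Per-block formulas:
  For a 2×2 Jordan block J_2(6): exp(t · J_2(6)) = e^(6t)·(I + t·N), where N is the 2×2 nilpotent shift.

After assembling e^{tJ} and conjugating by P, we get:

e^{tM} =
  [6*t*exp(6*t) + exp(6*t), 4*t*exp(6*t)]
  [-9*t*exp(6*t), -6*t*exp(6*t) + exp(6*t)]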